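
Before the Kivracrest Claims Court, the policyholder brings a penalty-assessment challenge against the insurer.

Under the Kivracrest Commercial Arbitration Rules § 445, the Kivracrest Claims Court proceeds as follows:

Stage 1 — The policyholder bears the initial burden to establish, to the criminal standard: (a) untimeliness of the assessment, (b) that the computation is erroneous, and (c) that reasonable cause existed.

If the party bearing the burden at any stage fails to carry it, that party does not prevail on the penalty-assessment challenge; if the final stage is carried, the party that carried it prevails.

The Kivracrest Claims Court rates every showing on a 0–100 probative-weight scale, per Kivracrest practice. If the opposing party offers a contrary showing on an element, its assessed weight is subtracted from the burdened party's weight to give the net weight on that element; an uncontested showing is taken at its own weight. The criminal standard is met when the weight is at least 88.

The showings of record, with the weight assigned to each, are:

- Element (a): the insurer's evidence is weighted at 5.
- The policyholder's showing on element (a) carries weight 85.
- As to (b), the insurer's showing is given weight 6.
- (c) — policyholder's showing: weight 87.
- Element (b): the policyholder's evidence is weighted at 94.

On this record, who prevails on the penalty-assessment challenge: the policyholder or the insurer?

At Stage 1 the policyholder must meet the criminal standard (weight is at least 88): on (a) the weight is 85 less the opposing 5 gives net 80, which does not reach 88, so (a) does not meet the standard; on (b) the weight is 94 less the opposing 6 gives net 88, ≥ 88, so (b) meets the standard; on (c) the weight is 87, which does not reach 88, so (c) does not meet the standard.
  Not every element is met, so the policyholder fails to carry Stage 1.
The insurer prevails.

insurer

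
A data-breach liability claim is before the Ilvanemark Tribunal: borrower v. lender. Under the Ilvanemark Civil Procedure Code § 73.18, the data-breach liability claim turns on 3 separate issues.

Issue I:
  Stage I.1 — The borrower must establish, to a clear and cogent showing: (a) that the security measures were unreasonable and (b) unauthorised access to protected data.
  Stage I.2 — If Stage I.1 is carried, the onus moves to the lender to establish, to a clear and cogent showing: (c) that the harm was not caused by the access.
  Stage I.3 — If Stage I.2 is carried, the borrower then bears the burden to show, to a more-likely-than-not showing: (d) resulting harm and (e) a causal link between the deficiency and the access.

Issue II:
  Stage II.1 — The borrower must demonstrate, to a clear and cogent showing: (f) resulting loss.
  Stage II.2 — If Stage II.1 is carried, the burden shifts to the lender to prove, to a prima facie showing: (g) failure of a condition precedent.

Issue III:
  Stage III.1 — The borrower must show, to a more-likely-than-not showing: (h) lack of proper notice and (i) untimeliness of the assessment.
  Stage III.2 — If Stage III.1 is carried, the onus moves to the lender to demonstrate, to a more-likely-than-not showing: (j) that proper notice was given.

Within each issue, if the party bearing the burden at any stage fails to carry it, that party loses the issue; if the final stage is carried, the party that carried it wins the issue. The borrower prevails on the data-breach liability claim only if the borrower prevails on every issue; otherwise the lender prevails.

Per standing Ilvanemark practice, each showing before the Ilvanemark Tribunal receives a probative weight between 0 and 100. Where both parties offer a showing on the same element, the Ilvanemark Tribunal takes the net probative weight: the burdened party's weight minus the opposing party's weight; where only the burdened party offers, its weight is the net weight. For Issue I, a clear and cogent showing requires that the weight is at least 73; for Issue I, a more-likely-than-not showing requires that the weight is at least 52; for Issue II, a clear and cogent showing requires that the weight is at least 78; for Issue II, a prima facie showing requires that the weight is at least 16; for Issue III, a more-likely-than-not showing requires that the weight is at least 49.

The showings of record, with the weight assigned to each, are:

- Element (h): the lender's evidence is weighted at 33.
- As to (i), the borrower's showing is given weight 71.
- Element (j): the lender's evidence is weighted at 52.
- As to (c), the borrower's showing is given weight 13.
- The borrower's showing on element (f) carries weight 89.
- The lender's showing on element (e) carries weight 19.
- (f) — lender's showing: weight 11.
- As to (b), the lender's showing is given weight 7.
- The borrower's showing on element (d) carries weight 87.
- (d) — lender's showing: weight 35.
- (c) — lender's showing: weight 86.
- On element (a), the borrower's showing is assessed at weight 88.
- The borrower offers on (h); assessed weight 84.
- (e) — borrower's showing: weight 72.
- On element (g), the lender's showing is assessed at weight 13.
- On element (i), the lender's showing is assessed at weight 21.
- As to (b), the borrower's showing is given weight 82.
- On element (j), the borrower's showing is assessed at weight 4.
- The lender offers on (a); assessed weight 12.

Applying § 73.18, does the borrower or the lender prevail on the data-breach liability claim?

— Issue I —
Stage I.1 (borrower, a clear and cogent showing, weight is at least 73): (a) net 88−12=76 ≥ 73 — meets; (b) net 82−7=75 ≥ 73 — meets.
  Stage I.1 carried; the burden shifts to the lender.
Stage I.2 (lender, a clear and cogent showing, weight is at least 73): (c) net 86−13=73 ≥ 73 — meets.
  Stage I.2 is satisfied; the onus moves to the borrower.
Stage I.3 (borrower, a more-likely-than-not showing, weight is at least 52): (d) net 87−35=52 ≥ 52 — meets; (e) net 72−19=53 ≥ 52 — meets.
  Stage I.3 carried; the final stage is satisfied.
Every stage carried; the borrower prevails on this issue.
— Issue II —
At Stage II.1 the borrower must meet a clear and cogent showing (weight is at least 78): on (f) the weight is 89 less the opposing 11 gives net 78, ≥ 78, so (f) meets the standard.
  All elements met. The burden passes to the lender.
At Stage II.2 the lender must meet a prima facie showing (weight is at least 16): on (g) the weight is 13, < 16, so (g) does not meet the standard.
  Stage II.2 not carried; the lender fails its burden.
The borrower prevails on this issue.
— Issue III —
Stage III.1 (borrower, a more-likely-than-not showing, weight is at least 49): (h) net 84−33=51 ≥ 49 — meets; (i) net 71−21=50 ≥ 49 — meets.
  The borrower carries Stage III.1; the lender now bears the burden.
Stage III.2 (lender, a more-likely-than-not showing, weight is at least 49): (j) net 52−4=48 < 49 — fails.
  The lender does not carry Stage III.2.
The borrower prevails on this issue.
Per-issue: Issue I → borrower; Issue II → borrower; Issue III → borrower. The borrower must prevail on every issue; overall, the borrower prevails.

borrower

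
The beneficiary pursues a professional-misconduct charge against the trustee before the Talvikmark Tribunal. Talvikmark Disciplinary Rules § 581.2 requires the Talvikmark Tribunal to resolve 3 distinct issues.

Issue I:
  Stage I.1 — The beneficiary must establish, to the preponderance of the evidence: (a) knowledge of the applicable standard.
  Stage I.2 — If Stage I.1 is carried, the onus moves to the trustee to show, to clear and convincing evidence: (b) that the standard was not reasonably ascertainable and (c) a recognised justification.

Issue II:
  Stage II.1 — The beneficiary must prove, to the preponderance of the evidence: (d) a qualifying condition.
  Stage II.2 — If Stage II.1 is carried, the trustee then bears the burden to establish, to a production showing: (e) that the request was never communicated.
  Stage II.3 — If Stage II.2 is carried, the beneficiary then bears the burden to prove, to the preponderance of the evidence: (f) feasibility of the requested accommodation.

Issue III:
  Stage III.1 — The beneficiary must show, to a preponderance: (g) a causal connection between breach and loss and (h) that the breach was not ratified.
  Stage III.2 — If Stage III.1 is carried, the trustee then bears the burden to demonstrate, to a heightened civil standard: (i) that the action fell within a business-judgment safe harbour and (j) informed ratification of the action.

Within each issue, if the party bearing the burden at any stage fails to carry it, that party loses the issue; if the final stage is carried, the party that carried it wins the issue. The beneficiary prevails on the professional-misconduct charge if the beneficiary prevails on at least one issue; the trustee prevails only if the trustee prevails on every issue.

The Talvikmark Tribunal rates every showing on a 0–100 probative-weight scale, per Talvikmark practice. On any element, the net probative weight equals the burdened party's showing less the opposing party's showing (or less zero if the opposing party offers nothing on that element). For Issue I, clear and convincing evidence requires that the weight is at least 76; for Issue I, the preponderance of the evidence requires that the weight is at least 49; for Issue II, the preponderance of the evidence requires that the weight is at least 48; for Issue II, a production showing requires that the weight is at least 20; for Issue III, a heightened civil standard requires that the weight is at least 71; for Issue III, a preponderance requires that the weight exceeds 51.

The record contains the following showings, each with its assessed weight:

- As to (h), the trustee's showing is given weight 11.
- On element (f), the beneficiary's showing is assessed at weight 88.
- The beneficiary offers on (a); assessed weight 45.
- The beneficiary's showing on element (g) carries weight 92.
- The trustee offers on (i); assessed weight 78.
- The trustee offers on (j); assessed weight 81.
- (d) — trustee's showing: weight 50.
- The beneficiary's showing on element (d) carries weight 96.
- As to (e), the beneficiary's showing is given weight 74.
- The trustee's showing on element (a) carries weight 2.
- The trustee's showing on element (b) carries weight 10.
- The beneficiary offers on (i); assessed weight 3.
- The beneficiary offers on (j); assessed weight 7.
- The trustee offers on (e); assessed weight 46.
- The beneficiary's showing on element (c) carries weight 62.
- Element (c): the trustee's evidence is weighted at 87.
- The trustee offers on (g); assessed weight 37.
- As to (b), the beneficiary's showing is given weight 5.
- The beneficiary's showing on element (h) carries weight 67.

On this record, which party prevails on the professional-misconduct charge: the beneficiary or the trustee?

trustee

— Issue I —
At Stage I.1 the beneficiary must meet the preponderance of the evidence (weight is at least 49): on (a) the weight is 45 less the opposing 2 gives net 43, which does not reach 49, so (a) does not meet the standard.
  The beneficiary does not carry Stage I.1.
So the trustee prevails on this issue.
— Issue II —
Stage II.1 (beneficiary, the preponderance of the evidence, weight is at least 48): (d) net 96−50=46 < 48 — fails.
  Stage II.1 not carried; the beneficiary fails its burden.
The analysis ends at Stage II.1; the trustee prevails on this issue.
— Issue III —
At Stage III.1 the beneficiary must meet a preponderance (weight exceeds 51): on (g) the weight is 92 less the opposing 37 gives net 55, > 51, so (g) meets the standard; on (h) the weight is 67 less the opposing 11 gives net 56, which does exceed 51, so (h) meets the standard.
  All elements met. The burden passes to the trustee.
At Stage III.2 the trustee must meet a heightened civil standard (weight is at least 71): on (i) the weight is 78 less the opposing 3 gives net 75, ≥ 71, so (i) meets the standard; on (j) the weight is 81 less the opposing 7 gives net 74, which does reach 71, so (j) meets the standard.
  All elements met at the final stage.
All stages carried — the trustee prevails on this issue.
Per-issue: Issue I → trustee; Issue II → trustee; Issue III → trustee. The beneficiary must prevail on at least one issue; overall, the trustee prevails.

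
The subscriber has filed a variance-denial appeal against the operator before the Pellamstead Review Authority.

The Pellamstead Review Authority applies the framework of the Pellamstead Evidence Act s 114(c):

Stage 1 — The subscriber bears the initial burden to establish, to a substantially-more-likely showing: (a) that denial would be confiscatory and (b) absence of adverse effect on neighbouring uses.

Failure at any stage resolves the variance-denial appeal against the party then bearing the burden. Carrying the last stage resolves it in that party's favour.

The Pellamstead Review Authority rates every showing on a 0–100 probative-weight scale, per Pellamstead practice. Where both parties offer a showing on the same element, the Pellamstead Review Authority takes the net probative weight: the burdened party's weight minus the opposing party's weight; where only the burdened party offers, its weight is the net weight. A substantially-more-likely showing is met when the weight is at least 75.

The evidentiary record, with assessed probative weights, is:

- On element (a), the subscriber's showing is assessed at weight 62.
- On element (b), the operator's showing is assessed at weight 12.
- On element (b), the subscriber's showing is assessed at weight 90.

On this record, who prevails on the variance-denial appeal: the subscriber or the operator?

operator

Stage 1 — burden on subscriber; standard: a substantially-more-likely showing (weight is at least 75).
    (a): 62 < 75 [not met]
    (b): 90 − 12 = 78 ≥ 75 [met]
  Stage 1 not carried; the subscriber fails its burden.
So the operator prevails.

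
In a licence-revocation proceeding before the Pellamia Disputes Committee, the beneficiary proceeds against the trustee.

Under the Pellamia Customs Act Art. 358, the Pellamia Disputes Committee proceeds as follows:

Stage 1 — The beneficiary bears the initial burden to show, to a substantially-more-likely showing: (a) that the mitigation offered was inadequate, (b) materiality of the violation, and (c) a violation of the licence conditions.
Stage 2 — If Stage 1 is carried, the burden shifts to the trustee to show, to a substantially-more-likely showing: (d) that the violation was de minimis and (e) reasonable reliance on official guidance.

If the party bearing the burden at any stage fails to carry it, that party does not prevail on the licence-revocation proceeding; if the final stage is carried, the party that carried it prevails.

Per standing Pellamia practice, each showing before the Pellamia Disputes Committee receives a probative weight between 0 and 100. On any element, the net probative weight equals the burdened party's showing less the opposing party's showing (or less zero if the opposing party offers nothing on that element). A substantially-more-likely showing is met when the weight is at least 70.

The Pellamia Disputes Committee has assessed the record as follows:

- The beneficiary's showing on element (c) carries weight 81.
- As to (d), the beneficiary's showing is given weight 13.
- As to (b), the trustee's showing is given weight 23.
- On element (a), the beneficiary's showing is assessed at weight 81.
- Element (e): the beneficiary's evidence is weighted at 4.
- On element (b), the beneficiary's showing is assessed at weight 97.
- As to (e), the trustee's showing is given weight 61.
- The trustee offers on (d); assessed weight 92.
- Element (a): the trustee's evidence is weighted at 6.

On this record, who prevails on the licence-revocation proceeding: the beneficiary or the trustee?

beneficiary

At Stage 1 the beneficiary must meet a substantially-more-likely showing (weight is at least 70): on (a) the weight is 81 less the opposing 6 gives net 75, which does reach 70, so (a) meets the standard; on (b) the weight is 97 less the opposing 23 gives net 74, which does reach 70, so (b) meets the standard; on (c) the weight is 81, ≥ 70, so (c) meets the standard.
  The beneficiary carries Stage 1; the trustee now bears the burden.
At Stage 2 the trustee must meet a substantially-more-likely showing (weight is at least 70): on (d) the weight is 92 less the opposing 13 gives net 79, ≥ 70, so (d) meets the standard; on (e) the weight is 61 less the opposing 4 gives net 57, < 70, so (e) does not meet the standard.
  Not every element is met, so the trustee fails to carry Stage 2.
The beneficiary prevails.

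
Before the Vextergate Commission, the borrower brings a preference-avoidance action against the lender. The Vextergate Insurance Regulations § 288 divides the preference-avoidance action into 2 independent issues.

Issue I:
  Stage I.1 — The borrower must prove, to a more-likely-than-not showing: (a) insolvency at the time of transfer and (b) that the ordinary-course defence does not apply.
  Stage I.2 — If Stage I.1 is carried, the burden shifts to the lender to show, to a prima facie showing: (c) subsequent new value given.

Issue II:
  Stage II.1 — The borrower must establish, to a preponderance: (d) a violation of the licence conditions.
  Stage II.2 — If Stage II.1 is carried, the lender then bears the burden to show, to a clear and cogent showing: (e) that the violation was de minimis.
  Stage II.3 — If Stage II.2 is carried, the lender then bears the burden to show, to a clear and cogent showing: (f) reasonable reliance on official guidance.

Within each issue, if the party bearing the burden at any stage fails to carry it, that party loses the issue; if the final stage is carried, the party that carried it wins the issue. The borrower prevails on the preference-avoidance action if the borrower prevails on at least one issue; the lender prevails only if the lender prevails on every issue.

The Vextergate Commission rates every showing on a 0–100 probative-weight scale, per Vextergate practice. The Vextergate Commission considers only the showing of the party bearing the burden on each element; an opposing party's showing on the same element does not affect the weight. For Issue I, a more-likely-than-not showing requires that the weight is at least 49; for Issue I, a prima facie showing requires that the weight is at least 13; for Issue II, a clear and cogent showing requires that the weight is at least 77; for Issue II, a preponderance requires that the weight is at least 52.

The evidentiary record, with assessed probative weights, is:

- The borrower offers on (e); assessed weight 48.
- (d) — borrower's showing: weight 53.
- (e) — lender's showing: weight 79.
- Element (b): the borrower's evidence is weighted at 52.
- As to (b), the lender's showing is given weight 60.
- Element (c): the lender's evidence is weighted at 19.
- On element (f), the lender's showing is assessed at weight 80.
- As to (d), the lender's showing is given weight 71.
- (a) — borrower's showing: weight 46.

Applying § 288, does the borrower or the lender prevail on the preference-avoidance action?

lender

— Issue I —
Stage I.1 — burden on borrower; standard: a more-likely-than-not showing (weight is at least 49).
    (a): 46 < 49 [not met]
    (b): 52 (lender's 60 disregarded) ≥ 49 [met]
  Stage I.1 not carried; the borrower fails its burden.
So the lender prevails on this issue.
— Issue II —
At Stage II.1 the borrower must meet a preponderance (weight is at least 52): on (d) the weight is 53 (the lender's 71 is given no effect), which does reach 52, so (d) meets the standard.
  Stage II.1 is satisfied; the onus moves to the lender.
At Stage II.2 the lender must meet a clear and cogent showing (weight is at least 77): on (e) the weight is 79 (the borrower's 48 is given no effect), which does reach 77, so (e) meets the standard.
  Stage II.2 is satisfied; the lender continues to bear the burden.
At Stage II.3 the lender must meet a clear and cogent showing (weight is at least 77): on (f) the weight is 80, ≥ 77, so (f) meets the standard.
  The lender carries the last stage.
With every stage satisfied, the lender prevails on this issue.
Per-issue: Issue I → lender; Issue II → lender. The borrower must prevail on at least one issue; overall, the lender prevails.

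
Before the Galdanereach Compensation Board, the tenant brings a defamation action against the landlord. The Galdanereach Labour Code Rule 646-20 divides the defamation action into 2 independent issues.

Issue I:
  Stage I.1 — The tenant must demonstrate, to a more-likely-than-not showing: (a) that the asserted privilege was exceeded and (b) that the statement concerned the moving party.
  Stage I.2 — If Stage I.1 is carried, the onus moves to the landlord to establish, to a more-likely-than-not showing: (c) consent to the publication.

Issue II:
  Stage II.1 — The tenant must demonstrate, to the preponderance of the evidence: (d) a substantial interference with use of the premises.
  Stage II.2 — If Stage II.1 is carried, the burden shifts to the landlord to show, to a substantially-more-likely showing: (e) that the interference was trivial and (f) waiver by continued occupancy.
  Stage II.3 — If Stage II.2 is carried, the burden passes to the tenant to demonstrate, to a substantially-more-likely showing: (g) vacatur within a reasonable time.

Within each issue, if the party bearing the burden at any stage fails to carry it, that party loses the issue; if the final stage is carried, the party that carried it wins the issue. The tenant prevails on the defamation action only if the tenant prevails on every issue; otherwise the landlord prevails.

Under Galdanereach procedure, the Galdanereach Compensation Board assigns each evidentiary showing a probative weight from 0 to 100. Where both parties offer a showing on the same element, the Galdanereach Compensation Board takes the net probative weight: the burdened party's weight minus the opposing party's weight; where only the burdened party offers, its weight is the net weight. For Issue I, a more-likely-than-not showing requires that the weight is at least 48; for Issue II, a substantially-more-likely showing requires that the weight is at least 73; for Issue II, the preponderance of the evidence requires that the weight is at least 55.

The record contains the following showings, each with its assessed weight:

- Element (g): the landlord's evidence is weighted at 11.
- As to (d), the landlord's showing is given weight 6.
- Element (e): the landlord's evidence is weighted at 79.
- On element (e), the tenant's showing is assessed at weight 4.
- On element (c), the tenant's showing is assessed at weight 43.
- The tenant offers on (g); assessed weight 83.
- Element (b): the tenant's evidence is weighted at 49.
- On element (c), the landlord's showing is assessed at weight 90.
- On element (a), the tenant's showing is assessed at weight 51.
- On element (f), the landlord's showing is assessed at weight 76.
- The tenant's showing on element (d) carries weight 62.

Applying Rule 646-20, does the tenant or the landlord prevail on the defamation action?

landlord

— Issue I —
Stage I.1 — burden on tenant; standard: a more-likely-than-not showing (weight is at least 48).
    (a): 51 ≥ 48 [met]
    (b): 49 ≥ 48 [met]
  All elements met. The burden passes to the landlord.
Stage I.2 — burden on landlord; standard: a more-likely-than-not showing (weight is at least 48).
    (c): 90 − 43 = 47 < 48 [not met]
  Not every element is met, so the landlord fails to carry Stage I.2.
The tenant prevails on this issue.
— Issue II —
Stage II.1 (tenant, the preponderance of the evidence, weight is at least 55): (d) net 62−6=56 ≥ 55 — meets.
  All elements met. The burden passes to the landlord.
Stage II.2 (landlord, a substantially-more-likely showing, weight is at least 73): (e) net 79−4=75 ≥ 73 — meets; (f) 76 ≥ 73 — meets.
  All elements met. The burden passes to the tenant.
Stage II.3 (tenant, a substantially-more-likely showing, weight is at least 73): (g) net 83−11=72 < 73 — fails.
  Not every element is met, so the tenant fails to carry Stage II.3.
The landlord prevails on this issue.
Per-issue: Issue I → tenant; Issue II → landlord. The tenant must prevail on every issue; overall, the landlord prevails.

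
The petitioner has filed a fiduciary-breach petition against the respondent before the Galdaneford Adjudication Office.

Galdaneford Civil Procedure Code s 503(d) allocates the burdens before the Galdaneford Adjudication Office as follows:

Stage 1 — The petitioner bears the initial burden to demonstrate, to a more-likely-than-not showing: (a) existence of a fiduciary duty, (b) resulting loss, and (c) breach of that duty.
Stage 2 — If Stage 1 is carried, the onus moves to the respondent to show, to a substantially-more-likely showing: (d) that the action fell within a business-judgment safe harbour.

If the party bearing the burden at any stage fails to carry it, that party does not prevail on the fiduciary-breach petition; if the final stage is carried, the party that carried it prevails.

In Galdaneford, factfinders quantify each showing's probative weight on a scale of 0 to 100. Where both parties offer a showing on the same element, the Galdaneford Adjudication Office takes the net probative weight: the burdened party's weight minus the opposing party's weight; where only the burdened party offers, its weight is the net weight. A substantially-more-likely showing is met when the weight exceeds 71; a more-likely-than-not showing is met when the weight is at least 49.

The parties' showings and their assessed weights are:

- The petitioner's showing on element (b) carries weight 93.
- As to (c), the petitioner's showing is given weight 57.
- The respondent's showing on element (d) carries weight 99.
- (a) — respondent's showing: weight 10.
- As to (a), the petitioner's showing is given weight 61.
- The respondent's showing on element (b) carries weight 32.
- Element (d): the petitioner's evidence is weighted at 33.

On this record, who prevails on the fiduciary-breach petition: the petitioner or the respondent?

At Stage 1 the petitioner must meet a more-likely-than-not showing (weight is at least 49): on (a) the weight is 61 less the opposing 10 gives net 51, which does reach 49, so (a) meets the standard; on (b) the weight is 93 less the opposing 32 gives net 61, ≥ 49, so (b) meets the standard; on (c) the weight is 57, ≥ 49, so (c) meets the standard.
  Stage 1 is satisfied; the onus moves to the respondent.
At Stage 2 the respondent must meet a substantially-more-likely showing (weight exceeds 71): on (d) the weight is 99 less the opposing 33 gives net 66, ≤ 71, so (d) does not meet the standard.
  Stage 2 not carried; the respondent fails its burden.
The petitioner prevails.

petitioner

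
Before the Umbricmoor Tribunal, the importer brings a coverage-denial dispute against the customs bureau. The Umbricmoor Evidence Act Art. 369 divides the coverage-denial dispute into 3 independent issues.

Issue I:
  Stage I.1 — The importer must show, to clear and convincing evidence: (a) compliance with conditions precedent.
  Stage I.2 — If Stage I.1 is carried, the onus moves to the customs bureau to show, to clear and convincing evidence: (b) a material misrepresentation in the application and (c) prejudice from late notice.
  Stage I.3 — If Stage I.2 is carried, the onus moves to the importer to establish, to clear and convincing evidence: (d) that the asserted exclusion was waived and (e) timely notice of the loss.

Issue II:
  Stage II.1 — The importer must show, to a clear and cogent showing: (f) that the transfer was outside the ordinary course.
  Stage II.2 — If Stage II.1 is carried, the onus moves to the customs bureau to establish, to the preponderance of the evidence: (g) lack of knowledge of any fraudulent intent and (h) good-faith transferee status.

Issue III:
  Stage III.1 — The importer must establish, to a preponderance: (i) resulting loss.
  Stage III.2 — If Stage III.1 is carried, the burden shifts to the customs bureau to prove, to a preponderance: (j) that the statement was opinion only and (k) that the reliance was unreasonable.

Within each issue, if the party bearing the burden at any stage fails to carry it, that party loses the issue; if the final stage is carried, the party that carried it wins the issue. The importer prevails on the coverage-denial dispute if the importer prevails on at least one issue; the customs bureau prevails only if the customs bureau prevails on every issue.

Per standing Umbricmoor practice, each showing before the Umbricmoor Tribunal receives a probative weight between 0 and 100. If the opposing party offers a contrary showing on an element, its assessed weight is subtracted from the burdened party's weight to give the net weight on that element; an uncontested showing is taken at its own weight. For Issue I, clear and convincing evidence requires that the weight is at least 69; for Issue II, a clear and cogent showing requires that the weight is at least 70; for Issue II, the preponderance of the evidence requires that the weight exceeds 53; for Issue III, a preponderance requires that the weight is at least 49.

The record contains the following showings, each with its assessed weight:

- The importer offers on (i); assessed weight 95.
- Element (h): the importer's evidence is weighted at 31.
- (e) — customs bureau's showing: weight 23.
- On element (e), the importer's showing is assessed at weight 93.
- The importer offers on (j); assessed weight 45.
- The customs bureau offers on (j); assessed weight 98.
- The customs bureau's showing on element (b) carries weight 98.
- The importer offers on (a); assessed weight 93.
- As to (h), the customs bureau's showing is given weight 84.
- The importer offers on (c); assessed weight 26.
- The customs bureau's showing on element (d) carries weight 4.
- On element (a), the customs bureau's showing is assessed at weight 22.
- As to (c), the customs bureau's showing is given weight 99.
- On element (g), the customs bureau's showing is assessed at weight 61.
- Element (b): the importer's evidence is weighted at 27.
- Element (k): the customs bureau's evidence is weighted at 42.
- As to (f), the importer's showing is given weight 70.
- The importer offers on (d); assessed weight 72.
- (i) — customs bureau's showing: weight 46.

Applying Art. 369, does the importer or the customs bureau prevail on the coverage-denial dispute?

importer

— Issue I —
At Stage I.1 the importer must meet clear and convincing evidence (weight is at least 69): on (a) the weight is 93 less the opposing 22 gives net 71, ≥ 69, so (a) meets the standard.
  Stage I.1 carried; the burden shifts to the customs bureau.
At Stage I.2 the customs bureau must meet clear and convincing evidence (weight is at least 69): on (b) the weight is 98 less the opposing 27 gives net 71, ≥ 69, so (b) meets the standard; on (c) the weight is 99 less the opposing 26 gives net 73, ≥ 69, so (c) meets the standard.
  Stage I.2 carried; the burden shifts to the importer.
At Stage I.3 the importer must meet clear and convincing evidence (weight is at least 69): on (d) the weight is 72 less the opposing 4 gives net 68, < 69, so (d) does not meet the standard; on (e) the weight is 93 less the opposing 23 gives net 70, ≥ 69, so (e) meets the standard.
  Not every element is met, so the importer fails to carry Stage I.3.
The customs bureau prevails on this issue.
— Issue II —
Stage II.1 (importer, a clear and cogent showing, weight is at least 70): (f) 70 ≥ 70 — meets.
  The importer carries Stage II.1; the customs bureau now bears the burden.
Stage II.2 (customs bureau, the preponderance of the evidence, weight exceeds 53): (g) 61 > 53 — meets; (h) net 84−31=53 ≤ 53 — fails.
  Stage II.2 not carried; the customs bureau fails its burden.
So the importer prevails on this issue.
— Issue III —
At Stage III.1 the importer must meet a preponderance (weight is at least 49): on (i) the weight is 95 less the opposing 46 gives net 49, which does reach 49, so (i) meets the standard.
  Stage III.1 is satisfied; the onus moves to the customs bureau.
At Stage III.2 the customs bureau must meet a preponderance (weight is at least 49): on (j) the weight is 98 less the opposing 45 gives net 53, which does reach 49, so (j) meets the standard; on (k) the weight is 42, which does not reach 49, so (k) does not meet the standard.
  The customs bureau does not carry Stage III.2.
The importer prevails on this issue.
Per-issue: Issue I → customs bureau; Issue II → importer; Issue III → importer. The importer must prevail on at least one issue; overall, the importer prevails.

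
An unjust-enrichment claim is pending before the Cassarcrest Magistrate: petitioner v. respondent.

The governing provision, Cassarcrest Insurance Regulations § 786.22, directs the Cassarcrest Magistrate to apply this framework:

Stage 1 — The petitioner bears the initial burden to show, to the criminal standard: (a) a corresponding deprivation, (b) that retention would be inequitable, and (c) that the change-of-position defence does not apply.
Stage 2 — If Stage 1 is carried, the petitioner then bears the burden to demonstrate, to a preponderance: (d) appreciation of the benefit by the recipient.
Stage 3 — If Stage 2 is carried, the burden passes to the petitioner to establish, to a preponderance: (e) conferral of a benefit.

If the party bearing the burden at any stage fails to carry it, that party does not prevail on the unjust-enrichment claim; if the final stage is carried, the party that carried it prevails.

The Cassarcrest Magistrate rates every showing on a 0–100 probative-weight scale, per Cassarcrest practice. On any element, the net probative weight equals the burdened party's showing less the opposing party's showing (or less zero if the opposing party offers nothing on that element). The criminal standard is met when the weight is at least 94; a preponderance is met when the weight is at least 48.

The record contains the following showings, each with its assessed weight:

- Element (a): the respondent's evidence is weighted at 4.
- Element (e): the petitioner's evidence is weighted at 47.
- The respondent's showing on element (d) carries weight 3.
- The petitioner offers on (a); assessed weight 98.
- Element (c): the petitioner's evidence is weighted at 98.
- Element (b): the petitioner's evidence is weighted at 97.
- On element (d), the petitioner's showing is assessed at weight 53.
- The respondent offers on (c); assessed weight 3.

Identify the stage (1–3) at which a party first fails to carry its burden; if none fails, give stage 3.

Stage 1 — burden on petitioner; standard: the criminal standard (weight is at least 94).
    (a): 98 − 4 = 94 ≥ 94 [met]
    (b): 97 ≥ 94 [met]
    (c): 98 − 3 = 95 ≥ 94 [met]
  Stage 1 carried; the burden remains with the petitioner.
Stage 2 — burden on petitioner; standard: a preponderance (weight is at least 48).
    (d): 53 − 3 = 50 ≥ 48 [met]
  Stage 2 carried; the burden remains with the petitioner.
Stage 3 — burden on petitioner; standard: a preponderance (weight is at least 48).
    (e): 47 < 48 [not met]
  Stage 3 not carried; the petitioner fails its burden.
The respondent prevails.

stage 3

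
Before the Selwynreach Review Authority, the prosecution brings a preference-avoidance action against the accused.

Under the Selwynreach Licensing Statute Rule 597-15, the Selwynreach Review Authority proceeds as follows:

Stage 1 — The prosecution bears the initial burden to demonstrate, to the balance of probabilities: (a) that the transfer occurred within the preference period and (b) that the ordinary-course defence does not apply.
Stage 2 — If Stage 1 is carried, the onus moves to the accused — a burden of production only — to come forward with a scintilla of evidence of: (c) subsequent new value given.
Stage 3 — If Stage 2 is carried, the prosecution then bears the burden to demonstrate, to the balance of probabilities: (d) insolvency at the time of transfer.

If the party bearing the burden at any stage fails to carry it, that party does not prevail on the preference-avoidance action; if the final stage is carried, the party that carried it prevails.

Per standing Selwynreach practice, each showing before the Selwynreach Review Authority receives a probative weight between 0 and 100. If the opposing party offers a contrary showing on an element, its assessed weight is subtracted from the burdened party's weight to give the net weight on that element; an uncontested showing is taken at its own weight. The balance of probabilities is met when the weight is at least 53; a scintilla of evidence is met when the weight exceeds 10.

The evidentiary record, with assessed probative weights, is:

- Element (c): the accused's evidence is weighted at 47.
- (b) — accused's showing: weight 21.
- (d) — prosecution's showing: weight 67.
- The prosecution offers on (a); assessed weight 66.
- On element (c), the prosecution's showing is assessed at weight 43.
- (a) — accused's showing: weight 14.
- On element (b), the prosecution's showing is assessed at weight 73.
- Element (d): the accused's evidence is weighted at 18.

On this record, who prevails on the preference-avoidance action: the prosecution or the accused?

accused

Stage 1 — burden on prosecution; standard: the balance of probabilities (weight is at least 53).
    (a): 66 − 14 = 52 < 53 [not met]
    (b): 73 − 21 = 52 < 53 [not met]
  The prosecution does not carry Stage 1.
The analysis ends at Stage 1; the accused prevails.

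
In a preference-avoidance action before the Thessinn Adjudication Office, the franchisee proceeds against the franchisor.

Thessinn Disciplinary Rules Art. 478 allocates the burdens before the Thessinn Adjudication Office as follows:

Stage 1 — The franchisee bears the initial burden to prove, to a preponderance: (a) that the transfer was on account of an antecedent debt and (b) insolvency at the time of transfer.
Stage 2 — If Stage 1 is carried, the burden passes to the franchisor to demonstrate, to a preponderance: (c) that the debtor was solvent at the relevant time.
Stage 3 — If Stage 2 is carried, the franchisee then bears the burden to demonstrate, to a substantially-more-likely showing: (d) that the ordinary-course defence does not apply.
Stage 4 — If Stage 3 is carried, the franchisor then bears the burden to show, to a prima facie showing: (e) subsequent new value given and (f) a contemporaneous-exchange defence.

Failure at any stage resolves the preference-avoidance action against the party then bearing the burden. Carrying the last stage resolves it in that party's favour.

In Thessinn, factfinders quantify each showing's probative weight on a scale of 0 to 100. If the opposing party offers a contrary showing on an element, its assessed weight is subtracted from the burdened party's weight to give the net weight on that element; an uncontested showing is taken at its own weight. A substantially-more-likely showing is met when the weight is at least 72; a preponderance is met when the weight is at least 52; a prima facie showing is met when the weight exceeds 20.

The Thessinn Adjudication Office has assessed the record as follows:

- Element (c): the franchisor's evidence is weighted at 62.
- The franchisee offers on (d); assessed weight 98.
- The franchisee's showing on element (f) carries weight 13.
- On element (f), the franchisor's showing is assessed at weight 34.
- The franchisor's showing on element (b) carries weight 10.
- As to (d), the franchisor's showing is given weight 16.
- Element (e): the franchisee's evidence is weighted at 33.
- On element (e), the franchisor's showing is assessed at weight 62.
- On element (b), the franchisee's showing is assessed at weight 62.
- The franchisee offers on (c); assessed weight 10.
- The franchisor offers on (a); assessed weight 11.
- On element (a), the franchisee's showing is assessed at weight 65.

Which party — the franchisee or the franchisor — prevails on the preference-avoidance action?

At Stage 1 the franchisee must meet a preponderance (weight is at least 52): on (a) the weight is 65 less the opposing 11 gives net 54, ≥ 52, so (a) meets the standard; on (b) the weight is 62 less the opposing 10 gives net 52, which does reach 52, so (b) meets the standard.
  The franchisee carries Stage 1; the franchisor now bears the burden.
At Stage 2 the franchisor must meet a preponderance (weight is at least 52): on (c) the weight is 62 less the opposing 10 gives net 52, ≥ 52, so (c) meets the standard.
  All elements met. The burden passes to the franchisee.
At Stage 3 the franchisee must meet a substantially-more-likely showing (weight is at least 72): on (d) the weight is 98 less the opposing 16 gives net 82, which does reach 72, so (d) meets the standard.
  Stage 3 carried; the burden shifts to the franchisor.
At Stage 4 the franchisor must meet a prima facie showing (weight exceeds 20): on (e) the weight is 62 less the opposing 33 gives net 29, > 20, so (e) meets the standard; on (f) the weight is 34 less the opposing 13 gives net 21, which does exceed 20, so (f) meets the standard.
  All elements met at the final stage.
With every stage satisfied, the franchisor prevails.

franchisor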